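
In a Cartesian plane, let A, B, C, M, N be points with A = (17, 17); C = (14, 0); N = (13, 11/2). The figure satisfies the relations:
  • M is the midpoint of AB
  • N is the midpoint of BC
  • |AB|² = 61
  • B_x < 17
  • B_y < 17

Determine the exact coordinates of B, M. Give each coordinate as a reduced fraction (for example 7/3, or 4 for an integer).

1. B_x = 12  [B = 2·N−C = 2·(13, 11/2)−(14, 0)]
2. B_y = 11  [B = 2·N−C = 2·(13, 11/2)−(14, 0)]
   so B = (12, 11)
3. M_x = 29/2  [2·M = A+B = (17, 17)+(12, 11)]
4. M_y = 14  [2·M = A+B = (17, 17)+(12, 11)]
   so M = (29/2, 14)

B = (12, 11)
M = (29/2, 14)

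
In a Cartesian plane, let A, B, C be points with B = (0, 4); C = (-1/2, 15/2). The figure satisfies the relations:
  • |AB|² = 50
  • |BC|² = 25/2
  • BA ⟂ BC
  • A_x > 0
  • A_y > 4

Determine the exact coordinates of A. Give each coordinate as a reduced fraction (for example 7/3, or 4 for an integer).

1. A_x = 7  [[BA ⟂ BC ⇒ -1/2x+7/2y-14=0] ∩ [|A−(0, 4)|²=50]]
2. A_y = 5  [[BA ⟂ BC ⇒ -1/2x+7/2y-14=0] ∩ [|A−(0, 4)|²=50]]
   so A = (7, 5)

A = (7, 5)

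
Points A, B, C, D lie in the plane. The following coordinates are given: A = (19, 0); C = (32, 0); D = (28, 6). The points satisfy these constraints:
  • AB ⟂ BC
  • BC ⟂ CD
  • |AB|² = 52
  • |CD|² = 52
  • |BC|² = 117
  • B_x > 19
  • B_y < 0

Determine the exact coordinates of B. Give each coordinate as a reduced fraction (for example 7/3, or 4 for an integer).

B = (23, -6)

1. B_x = 23  [[BC ⟂ CD ⇒ 4x-6y-128=0] ∩ [|B−(19, 0)|²=52]]
2. B_y = -6  [[BC ⟂ CD ⇒ 4x-6y-128=0] ∩ [|B−(19, 0)|²=52]]
   so B = (23, -6)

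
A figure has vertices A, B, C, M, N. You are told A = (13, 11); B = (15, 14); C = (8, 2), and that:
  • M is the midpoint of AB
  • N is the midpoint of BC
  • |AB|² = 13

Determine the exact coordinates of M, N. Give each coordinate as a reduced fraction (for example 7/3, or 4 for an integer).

M = (14, 25/2)
N = (23/2, 8)

1. M_x = 14  [2·M = A+B = (13, 11)+(15, 14)]
2. M_y = 25/2  [2·M = A+B = (13, 11)+(15, 14)]
   so M = (14, 25/2)
3. N_x = 23/2  [2·N = B+C = (15, 14)+(8, 2)]
4. N_y = 8  [2·N = B+C = (15, 14)+(8, 2)]
   so N = (23/2, 8)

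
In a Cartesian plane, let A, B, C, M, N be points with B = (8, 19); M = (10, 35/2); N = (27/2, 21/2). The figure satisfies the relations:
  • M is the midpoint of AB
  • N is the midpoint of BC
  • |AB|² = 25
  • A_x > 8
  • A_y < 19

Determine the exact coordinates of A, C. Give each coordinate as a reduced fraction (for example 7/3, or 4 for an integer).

1. A_x = 12  [A = 2·M−B = 2·(10, 35/2)−(8, 19)]
2. A_y = 16  [A = 2·M−B = 2·(10, 35/2)−(8, 19)]
   so A = (12, 16)
3. C_x = 19  [C = 2·N−B = 2·(27/2, 21/2)−(8, 19)]
4. C_y = 2  [C = 2·N−B = 2·(27/2, 21/2)−(8, 19)]
   so C = (19, 2)

A = (12, 16)
C = (19, 2)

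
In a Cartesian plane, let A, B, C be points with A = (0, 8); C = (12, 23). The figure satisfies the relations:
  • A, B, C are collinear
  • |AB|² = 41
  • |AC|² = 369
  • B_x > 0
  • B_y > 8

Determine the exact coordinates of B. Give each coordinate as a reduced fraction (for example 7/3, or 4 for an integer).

B = (4, 13)

1. B_x = 4  [[A, B, C are collinear ⇒ 15x-12y+96=0] ∩ [|B−(0, 8)|²=41]]
2. B_y = 13  [[A, B, C are collinear ⇒ 15x-12y+96=0] ∩ [|B−(0, 8)|²=41]]
   so B = (4, 13)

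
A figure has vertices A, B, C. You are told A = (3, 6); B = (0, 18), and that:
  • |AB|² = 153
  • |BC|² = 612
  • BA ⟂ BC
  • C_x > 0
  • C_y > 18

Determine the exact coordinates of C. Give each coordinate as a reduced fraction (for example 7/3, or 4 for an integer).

C = (24, 24)

1. C_x = 24  [[BA ⟂ BC ⇒ 3x-12y+216=0] ∩ [|C−(0, 18)|²=612]]
2. C_y = 24  [[BA ⟂ BC ⇒ 3x-12y+216=0] ∩ [|C−(0, 18)|²=612]]
   so C = (24, 24)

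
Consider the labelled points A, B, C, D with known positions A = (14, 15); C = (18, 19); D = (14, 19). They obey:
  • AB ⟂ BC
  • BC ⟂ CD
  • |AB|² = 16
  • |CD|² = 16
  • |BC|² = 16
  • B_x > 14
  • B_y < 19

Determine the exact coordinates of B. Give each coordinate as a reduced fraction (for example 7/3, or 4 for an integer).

1. B_x = 18  [[BC ⟂ CD ⇒ 4x-72=0] ∩ [|B−(14, 15)|²=16]]
2. B_y = 15  [[BC ⟂ CD ⇒ 4x-72=0] ∩ [|B−(14, 15)|²=16]]
   so B = (18, 15)

B = (18, 15)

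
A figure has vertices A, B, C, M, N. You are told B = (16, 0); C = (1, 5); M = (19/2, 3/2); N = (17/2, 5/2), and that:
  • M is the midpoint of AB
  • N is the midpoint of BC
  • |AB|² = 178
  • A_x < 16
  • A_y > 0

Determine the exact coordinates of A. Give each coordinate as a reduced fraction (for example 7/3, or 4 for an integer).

A = (3, 3)

1. A_x = 3  [A = 2·M−B = 2·(19/2, 3/2)−(16, 0)]
2. A_y = 3  [A = 2·M−B = 2·(19/2, 3/2)−(16, 0)]
   so A = (3, 3)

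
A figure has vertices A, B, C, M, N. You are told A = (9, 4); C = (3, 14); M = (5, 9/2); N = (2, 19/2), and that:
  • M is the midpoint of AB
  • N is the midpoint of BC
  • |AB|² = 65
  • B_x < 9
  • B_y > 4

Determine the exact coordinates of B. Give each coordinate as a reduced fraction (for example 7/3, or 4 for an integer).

B = (1, 5)

1. B_x = 1  [B = 2·M−A = 2·(5, 9/2)−(9, 4)]
2. B_y = 5  [B = 2·M−A = 2·(5, 9/2)−(9, 4)]
   so B = (1, 5)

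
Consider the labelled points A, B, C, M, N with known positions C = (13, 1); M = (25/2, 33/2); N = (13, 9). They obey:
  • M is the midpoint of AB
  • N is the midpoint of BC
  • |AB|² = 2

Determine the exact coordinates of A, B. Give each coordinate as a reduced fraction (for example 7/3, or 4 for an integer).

A = (12, 16)
B = (13, 17)

1. B_x = 13  [B = 2·N−C = 2·(13, 9)−(13, 1)]
2. B_y = 17  [B = 2·N−C = 2·(13, 9)−(13, 1)]
   so B = (13, 17)
3. A_x = 12  [A = 2·M−B = 2·(25/2, 33/2)−(13, 17)]
4. A_y = 16  [A = 2·M−B = 2·(25/2, 33/2)−(13, 17)]
   so A = (12, 16)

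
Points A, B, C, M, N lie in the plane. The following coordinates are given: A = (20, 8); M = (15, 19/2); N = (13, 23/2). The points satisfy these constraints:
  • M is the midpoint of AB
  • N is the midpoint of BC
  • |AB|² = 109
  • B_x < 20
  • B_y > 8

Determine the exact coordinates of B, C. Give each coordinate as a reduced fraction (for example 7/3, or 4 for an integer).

1. B_x = 10  [B = 2·M−A = 2·(15, 19/2)−(20, 8)]
2. B_y = 11  [B = 2·M−A = 2·(15, 19/2)−(20, 8)]
   so B = (10, 11)
3. C_x = 16  [C = 2·N−B = 2·(13, 23/2)−(10, 11)]
4. C_y = 12  [C = 2·N−B = 2·(13, 23/2)−(10, 11)]
   so C = (16, 12)

B = (10, 11)
C = (16, 12)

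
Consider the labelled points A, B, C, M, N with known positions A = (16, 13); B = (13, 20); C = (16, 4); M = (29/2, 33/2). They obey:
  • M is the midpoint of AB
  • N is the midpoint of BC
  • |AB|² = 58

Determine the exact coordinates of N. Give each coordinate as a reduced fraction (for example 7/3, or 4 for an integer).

N = (29/2, 12)

1. N_x = 29/2  [2·N = B+C = (13, 20)+(16, 4)]
2. N_y = 12  [2·N = B+C = (13, 20)+(16, 4)]
   so N = (29/2, 12)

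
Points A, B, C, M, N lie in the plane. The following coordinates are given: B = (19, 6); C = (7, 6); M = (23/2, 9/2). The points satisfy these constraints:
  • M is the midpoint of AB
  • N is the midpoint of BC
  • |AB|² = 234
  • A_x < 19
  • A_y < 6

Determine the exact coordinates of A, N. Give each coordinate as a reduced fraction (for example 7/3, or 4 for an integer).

A = (4, 3)
N = (13, 6)

1. A_x = 4  [A = 2·M−B = 2·(23/2, 9/2)−(19, 6)]
2. A_y = 3  [A = 2·M−B = 2·(23/2, 9/2)−(19, 6)]
   so A = (4, 3)
3. N_x = 13  [2·N = B+C = (19, 6)+(7, 6)]
4. N_y = 6  [2·N = B+C = (19, 6)+(7, 6)]
   so N = (13, 6)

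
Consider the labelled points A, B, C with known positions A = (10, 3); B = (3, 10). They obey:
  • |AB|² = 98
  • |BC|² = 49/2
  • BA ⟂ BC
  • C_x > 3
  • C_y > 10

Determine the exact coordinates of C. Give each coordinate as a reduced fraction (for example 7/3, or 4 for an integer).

1. C_x = 13/2  [[BA ⟂ BC ⇒ 7x-7y+49=0] ∩ [|C−(3, 10)|²=49/2]]
2. C_y = 27/2  [[BA ⟂ BC ⇒ 7x-7y+49=0] ∩ [|C−(3, 10)|²=49/2]]
   so C = (13/2, 27/2)

C = (13/2, 27/2)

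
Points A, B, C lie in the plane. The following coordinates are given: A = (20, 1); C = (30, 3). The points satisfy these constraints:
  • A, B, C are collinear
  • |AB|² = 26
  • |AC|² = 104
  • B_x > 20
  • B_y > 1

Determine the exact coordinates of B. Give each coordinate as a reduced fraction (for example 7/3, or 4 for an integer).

1. B_x = 25  [[A, B, C are collinear ⇒ 2x-10y-30=0] ∩ [|B−(20, 1)|²=26]]
2. B_y = 2  [[A, B, C are collinear ⇒ 2x-10y-30=0] ∩ [|B−(20, 1)|²=26]]
   so B = (25, 2)

B = (25, 2)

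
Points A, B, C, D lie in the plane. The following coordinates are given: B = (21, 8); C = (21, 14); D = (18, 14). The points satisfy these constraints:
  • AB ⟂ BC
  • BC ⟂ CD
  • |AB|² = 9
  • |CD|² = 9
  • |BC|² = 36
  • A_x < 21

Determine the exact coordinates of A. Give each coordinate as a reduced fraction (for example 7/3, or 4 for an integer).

A = (18, 8)

1. A_x = 18  [[AB ⟂ BC ⇒ -6y+48=0] ∩ [|A−(21, 8)|²=9]]
2. A_y = 8  [[AB ⟂ BC ⇒ -6y+48=0] ∩ [|A−(21, 8)|²=9]]
   so A = (18, 8)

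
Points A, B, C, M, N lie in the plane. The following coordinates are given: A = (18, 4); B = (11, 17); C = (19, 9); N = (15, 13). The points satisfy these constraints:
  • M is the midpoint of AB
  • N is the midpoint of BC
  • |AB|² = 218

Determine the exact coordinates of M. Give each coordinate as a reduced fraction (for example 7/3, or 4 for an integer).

M = (29/2, 21/2)

1. M_x = 29/2  [2·M = A+B = (18, 4)+(11, 17)]
2. M_y = 21/2  [2·M = A+B = (18, 4)+(11, 17)]
   so M = (29/2, 21/2)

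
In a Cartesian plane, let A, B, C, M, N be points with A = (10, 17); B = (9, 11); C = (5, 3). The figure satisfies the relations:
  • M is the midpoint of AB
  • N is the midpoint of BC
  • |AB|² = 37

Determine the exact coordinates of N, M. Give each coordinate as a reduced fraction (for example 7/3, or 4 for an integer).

1. M_x = 19/2  [2·M = A+B = (10, 17)+(9, 11)]
2. M_y = 14  [2·M = A+B = (10, 17)+(9, 11)]
   so M = (19/2, 14)
3. N_x = 7  [2·N = B+C = (9, 11)+(5, 3)]
4. N_y = 7  [2·N = B+C = (9, 11)+(5, 3)]
   so N = (7, 7)

N = (7, 7)
M = (19/2, 14)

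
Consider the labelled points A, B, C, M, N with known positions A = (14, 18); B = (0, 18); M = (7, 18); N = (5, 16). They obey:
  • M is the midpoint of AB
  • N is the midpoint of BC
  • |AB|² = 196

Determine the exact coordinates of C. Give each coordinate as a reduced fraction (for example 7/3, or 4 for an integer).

1. C_x = 10  [C = 2·N−B = 2·(5, 16)−(0, 18)]
2. C_y = 14  [C = 2·N−B = 2·(5, 16)−(0, 18)]
   so C = (10, 14)

C = (10, 14)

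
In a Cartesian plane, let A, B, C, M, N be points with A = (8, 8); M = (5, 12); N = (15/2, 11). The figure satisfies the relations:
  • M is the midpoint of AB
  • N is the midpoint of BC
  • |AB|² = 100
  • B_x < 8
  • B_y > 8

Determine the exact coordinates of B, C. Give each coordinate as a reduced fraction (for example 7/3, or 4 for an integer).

1. B_x = 2  [B = 2·M−A = 2·(5, 12)−(8, 8)]
2. B_y = 16  [B = 2·M−A = 2·(5, 12)−(8, 8)]
   so B = (2, 16)
3. C_x = 13  [C = 2·N−B = 2·(15/2, 11)−(2, 16)]
4. C_y = 6  [C = 2·N−B = 2·(15/2, 11)−(2, 16)]
   so C = (13, 6)

B = (2, 16)
C = (13, 6)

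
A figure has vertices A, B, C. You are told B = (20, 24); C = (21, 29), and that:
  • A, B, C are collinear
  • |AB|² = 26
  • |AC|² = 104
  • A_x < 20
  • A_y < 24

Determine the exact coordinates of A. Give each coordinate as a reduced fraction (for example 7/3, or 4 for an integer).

1. A_x = 19  [[A, B, C are collinear ⇒ -5x+1y+76=0] ∩ [|A−(20, 24)|²=26]]
2. A_y = 19  [[A, B, C are collinear ⇒ -5x+1y+76=0] ∩ [|A−(20, 24)|²=26]]
   so A = (19, 19)

A = (19, 19)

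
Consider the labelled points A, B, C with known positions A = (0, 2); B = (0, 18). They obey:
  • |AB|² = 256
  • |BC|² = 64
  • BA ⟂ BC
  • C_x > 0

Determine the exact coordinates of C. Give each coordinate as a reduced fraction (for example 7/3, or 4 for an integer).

C = (8, 18)

1. C_x = 8  [[BA ⟂ BC ⇒ -16y+288=0] ∩ [|C−(0, 18)|²=64]]
2. C_y = 18  [[BA ⟂ BC ⇒ -16y+288=0] ∩ [|C−(0, 18)|²=64]]
   so C = (8, 18)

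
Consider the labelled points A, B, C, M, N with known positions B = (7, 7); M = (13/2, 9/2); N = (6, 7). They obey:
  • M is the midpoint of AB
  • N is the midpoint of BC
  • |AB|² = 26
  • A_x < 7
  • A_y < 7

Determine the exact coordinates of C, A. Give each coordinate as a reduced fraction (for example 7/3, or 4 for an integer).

1. A_x = 6  [A = 2·M−B = 2·(13/2, 9/2)−(7, 7)]
2. A_y = 2  [A = 2·M−B = 2·(13/2, 9/2)−(7, 7)]
   so A = (6, 2)
3. C_x = 5  [C = 2·N−B = 2·(6, 7)−(7, 7)]
4. C_y = 7  [C = 2·N−B = 2·(6, 7)−(7, 7)]
   so C = (5, 7)

C = (5, 7)
A = (6, 2)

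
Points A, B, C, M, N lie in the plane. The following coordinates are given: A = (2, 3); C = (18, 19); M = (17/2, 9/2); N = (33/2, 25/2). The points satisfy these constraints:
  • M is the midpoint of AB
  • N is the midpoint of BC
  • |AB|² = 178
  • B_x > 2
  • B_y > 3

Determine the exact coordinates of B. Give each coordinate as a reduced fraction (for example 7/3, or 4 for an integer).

B = (15, 6)

1. B_x = 15  [B = 2·M−A = 2·(17/2, 9/2)−(2, 3)]
2. B_y = 6  [B = 2·M−A = 2·(17/2, 9/2)−(2, 3)]
   so B = (15, 6)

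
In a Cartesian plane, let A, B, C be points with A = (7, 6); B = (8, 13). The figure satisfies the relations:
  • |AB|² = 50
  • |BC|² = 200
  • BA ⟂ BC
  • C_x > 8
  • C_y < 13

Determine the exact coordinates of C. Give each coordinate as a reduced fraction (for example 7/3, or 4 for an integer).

C = (22, 11)

1. C_x = 22  [[BA ⟂ BC ⇒ -1x-7y+99=0] ∩ [|C−(8, 13)|²=200]]
2. C_y = 11  [[BA ⟂ BC ⇒ -1x-7y+99=0] ∩ [|C−(8, 13)|²=200]]
   so C = (22, 11)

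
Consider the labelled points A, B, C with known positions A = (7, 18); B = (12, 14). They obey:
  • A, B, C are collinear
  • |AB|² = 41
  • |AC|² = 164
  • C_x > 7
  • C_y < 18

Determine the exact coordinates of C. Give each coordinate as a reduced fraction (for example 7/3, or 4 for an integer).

C = (17, 10)

1. C_x = 17  [[A, B, C are collinear ⇒ 4x+5y-118=0] ∩ [|C−(7, 18)|²=164]]
2. C_y = 10  [[A, B, C are collinear ⇒ 4x+5y-118=0] ∩ [|C−(7, 18)|²=164]]
   so C = (17, 10)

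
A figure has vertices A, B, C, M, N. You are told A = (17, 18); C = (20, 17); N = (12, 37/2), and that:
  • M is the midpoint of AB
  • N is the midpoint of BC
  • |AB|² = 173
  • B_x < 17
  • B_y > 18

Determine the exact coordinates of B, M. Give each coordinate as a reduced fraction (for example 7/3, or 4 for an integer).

B = (4, 20)
M = (21/2, 19)

1. B_x = 4  [B = 2·N−C = 2·(12, 37/2)−(20, 17)]
2. B_y = 20  [B = 2·N−C = 2·(12, 37/2)−(20, 17)]
   so B = (4, 20)
3. M_x = 21/2  [2·M = A+B = (17, 18)+(4, 20)]
4. M_y = 19  [2·M = A+B = (17, 18)+(4, 20)]
   so M = (21/2, 19)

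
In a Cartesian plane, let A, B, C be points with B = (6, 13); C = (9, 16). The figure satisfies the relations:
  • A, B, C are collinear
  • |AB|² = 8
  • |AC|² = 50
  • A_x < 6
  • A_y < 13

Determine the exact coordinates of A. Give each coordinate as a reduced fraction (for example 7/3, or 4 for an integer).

A = (4, 11)

1. A_x = 4  [[A, B, C are collinear ⇒ -3x+3y-21=0] ∩ [|A−(6, 13)|²=8]]
2. A_y = 11  [[A, B, C are collinear ⇒ -3x+3y-21=0] ∩ [|A−(6, 13)|²=8]]
   so A = (4, 11)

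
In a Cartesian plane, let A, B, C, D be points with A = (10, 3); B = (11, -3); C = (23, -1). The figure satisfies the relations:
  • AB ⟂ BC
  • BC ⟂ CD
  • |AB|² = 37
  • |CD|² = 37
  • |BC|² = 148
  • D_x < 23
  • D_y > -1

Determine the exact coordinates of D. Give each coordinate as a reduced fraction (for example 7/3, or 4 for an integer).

D = (22, 5)

1. D_x = 22  [[BC ⟂ CD ⇒ 12x+2y-274=0] ∩ [|D−(23, -1)|²=37]]
2. D_y = 5  [[BC ⟂ CD ⇒ 12x+2y-274=0] ∩ [|D−(23, -1)|²=37]]
   so D = (22, 5)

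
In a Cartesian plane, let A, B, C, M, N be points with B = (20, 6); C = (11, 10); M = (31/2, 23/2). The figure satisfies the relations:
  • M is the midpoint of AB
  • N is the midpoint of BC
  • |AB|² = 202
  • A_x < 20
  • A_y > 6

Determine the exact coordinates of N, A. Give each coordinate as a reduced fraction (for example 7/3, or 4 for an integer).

N = (31/2, 8)
A = (11, 17)

1. A_x = 11  [A = 2·M−B = 2·(31/2, 23/2)−(20, 6)]
2. A_y = 17  [A = 2·M−B = 2·(31/2, 23/2)−(20, 6)]
   so A = (11, 17)
3. N_x = 31/2  [2·N = B+C = (20, 6)+(11, 10)]
4. N_y = 8  [2·N = B+C = (20, 6)+(11, 10)]
   so N = (31/2, 8)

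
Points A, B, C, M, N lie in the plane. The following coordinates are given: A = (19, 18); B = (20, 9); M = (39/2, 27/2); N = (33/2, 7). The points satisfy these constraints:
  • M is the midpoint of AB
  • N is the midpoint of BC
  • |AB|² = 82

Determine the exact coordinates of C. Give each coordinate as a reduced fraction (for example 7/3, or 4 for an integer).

1. C_x = 13  [C = 2·N−B = 2·(33/2, 7)−(20, 9)]
2. C_y = 5  [C = 2·N−B = 2·(33/2, 7)−(20, 9)]
   so C = (13, 5)

C = (13, 5)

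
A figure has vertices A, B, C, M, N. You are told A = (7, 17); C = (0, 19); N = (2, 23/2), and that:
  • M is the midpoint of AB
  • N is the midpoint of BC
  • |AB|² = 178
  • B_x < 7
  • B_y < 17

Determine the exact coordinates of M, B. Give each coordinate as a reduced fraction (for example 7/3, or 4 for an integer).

M = (11/2, 21/2)
B = (4, 4)

1. B_x = 4  [B = 2·N−C = 2·(2, 23/2)−(0, 19)]
2. B_y = 4  [B = 2·N−C = 2·(2, 23/2)−(0, 19)]
   so B = (4, 4)
3. M_x = 11/2  [2·M = A+B = (7, 17)+(4, 4)]
4. M_y = 21/2  [2·M = A+B = (7, 17)+(4, 4)]
   so M = (11/2, 21/2)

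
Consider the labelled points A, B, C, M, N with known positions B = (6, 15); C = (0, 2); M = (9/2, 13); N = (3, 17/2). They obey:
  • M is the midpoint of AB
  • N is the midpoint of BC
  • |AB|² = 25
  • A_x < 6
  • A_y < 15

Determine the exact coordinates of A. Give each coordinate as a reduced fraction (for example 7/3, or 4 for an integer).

1. A_x = 3  [A = 2·M−B = 2·(9/2, 13)−(6, 15)]
2. A_y = 11  [A = 2·M−B = 2·(9/2, 13)−(6, 15)]
   so A = (3, 11)

A = (3, 11)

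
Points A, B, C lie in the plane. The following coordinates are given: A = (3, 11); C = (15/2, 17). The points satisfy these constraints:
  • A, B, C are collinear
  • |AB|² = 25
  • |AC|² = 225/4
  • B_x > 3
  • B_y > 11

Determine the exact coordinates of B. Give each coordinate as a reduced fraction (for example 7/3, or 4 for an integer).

B = (6, 15)

1. B_x = 6  [[A, B, C are collinear ⇒ 6x-9/2y+63/2=0] ∩ [|B−(3, 11)|²=25]]
2. B_y = 15  [[A, B, C are collinear ⇒ 6x-9/2y+63/2=0] ∩ [|B−(3, 11)|²=25]]
   so B = (6, 15)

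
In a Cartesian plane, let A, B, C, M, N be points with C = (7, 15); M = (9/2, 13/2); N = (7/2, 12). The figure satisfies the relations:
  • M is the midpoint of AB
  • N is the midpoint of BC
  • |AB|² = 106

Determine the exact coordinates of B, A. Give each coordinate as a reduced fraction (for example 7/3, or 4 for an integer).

1. B_x = 0  [B = 2·N−C = 2·(7/2, 12)−(7, 15)]
2. B_y = 9  [B = 2·N−C = 2·(7/2, 12)−(7, 15)]
   so B = (0, 9)
3. A_x = 9  [A = 2·M−B = 2·(9/2, 13/2)−(0, 9)]
4. A_y = 4  [A = 2·M−B = 2·(9/2, 13/2)−(0, 9)]
   so A = (9, 4)

B = (0, 9)
A = (9, 4)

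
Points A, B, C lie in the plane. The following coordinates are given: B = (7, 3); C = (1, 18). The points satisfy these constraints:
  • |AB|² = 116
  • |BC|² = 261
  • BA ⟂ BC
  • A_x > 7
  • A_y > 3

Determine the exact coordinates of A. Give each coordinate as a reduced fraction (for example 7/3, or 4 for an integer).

1. A_x = 17  [[BA ⟂ BC ⇒ -6x+15y-3=0] ∩ [|A−(7, 3)|²=116]]
2. A_y = 7  [[BA ⟂ BC ⇒ -6x+15y-3=0] ∩ [|A−(7, 3)|²=116]]
   so A = (17, 7)

A = (17, 7)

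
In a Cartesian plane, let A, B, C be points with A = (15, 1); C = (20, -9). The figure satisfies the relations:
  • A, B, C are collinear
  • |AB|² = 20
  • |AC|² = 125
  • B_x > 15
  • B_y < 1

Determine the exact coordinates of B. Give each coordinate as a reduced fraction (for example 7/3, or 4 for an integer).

1. B_x = 17  [[A, B, C are collinear ⇒ -10x-5y+155=0] ∩ [|B−(15, 1)|²=20]]
2. B_y = -3  [[A, B, C are collinear ⇒ -10x-5y+155=0] ∩ [|B−(15, 1)|²=20]]
   so B = (17, -3)

B = (17, -3)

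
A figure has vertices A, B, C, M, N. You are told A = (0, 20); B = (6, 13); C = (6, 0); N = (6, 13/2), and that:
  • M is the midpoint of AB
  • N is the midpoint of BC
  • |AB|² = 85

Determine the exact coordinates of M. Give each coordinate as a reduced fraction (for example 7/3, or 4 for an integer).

M = (3, 33/2)

1. M_x = 3  [2·M = A+B = (0, 20)+(6, 13)]
2. M_y = 33/2  [2·M = A+B = (0, 20)+(6, 13)]
   so M = (3, 33/2)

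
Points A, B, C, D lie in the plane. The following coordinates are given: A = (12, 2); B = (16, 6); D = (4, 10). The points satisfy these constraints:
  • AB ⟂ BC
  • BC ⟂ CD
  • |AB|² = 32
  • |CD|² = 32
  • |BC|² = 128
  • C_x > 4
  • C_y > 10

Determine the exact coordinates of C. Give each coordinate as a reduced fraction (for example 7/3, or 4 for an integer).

C = (8, 14)

1. C_x = 8  [[AB ⟂ BC ⇒ 4x+4y-88=0] ∩ [|C−(4, 10)|²=32]]
2. C_y = 14  [[AB ⟂ BC ⇒ 4x+4y-88=0] ∩ [|C−(4, 10)|²=32]]
   so C = (8, 14)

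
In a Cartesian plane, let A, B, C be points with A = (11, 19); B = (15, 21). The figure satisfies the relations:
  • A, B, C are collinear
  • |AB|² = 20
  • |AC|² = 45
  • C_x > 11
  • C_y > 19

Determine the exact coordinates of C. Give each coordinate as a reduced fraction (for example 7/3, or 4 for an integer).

1. C_x = 17  [[A, B, C are collinear ⇒ -2x+4y-54=0] ∩ [|C−(11, 19)|²=45]]
2. C_y = 22  [[A, B, C are collinear ⇒ -2x+4y-54=0] ∩ [|C−(11, 19)|²=45]]
   so C = (17, 22)

C = (17, 22)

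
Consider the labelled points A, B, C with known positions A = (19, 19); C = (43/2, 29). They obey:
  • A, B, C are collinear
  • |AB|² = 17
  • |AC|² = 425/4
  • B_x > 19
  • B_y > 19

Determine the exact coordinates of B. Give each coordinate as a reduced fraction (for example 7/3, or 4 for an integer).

B = (20, 23)

1. B_x = 20  [[A, B, C are collinear ⇒ 10x-5/2y-285/2=0] ∩ [|B−(19, 19)|²=17]]
2. B_y = 23  [[A, B, C are collinear ⇒ 10x-5/2y-285/2=0] ∩ [|B−(19, 19)|²=17]]
   so B = (20, 23)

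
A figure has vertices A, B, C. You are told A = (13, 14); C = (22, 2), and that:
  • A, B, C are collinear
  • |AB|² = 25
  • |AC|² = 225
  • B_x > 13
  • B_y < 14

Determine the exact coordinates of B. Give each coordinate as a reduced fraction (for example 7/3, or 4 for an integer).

B = (16, 10)

1. B_x = 16  [[A, B, C are collinear ⇒ -12x-9y+282=0] ∩ [|B−(13, 14)|²=25]]
2. B_y = 10  [[A, B, C are collinear ⇒ -12x-9y+282=0] ∩ [|B−(13, 14)|²=25]]
   so B = (16, 10)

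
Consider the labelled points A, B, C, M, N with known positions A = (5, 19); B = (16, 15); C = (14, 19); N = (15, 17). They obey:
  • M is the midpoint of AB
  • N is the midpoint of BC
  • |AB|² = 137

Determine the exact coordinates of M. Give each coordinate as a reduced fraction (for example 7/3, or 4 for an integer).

1. M_x = 21/2  [2·M = A+B = (5, 19)+(16, 15)]
2. M_y = 17  [2·M = A+B = (5, 19)+(16, 15)]
   so M = (21/2, 17)

M = (21/2, 17)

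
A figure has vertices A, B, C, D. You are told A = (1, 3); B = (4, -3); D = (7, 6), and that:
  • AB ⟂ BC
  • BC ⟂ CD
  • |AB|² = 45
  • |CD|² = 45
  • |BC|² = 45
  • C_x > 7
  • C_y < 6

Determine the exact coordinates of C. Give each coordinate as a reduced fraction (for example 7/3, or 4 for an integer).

1. C_x = 10  [[AB ⟂ BC ⇒ 3x-6y-30=0] ∩ [|C−(7, 6)|²=45]]
2. C_y = 0  [[AB ⟂ BC ⇒ 3x-6y-30=0] ∩ [|C−(7, 6)|²=45]]
   so C = (10, 0)

C = (10, 0)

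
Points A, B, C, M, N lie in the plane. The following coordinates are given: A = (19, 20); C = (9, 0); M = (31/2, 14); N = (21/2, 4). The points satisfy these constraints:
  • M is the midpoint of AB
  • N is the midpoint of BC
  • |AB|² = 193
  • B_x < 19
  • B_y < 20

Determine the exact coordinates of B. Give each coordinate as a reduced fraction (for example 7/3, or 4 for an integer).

B = (12, 8)

1. B_x = 12  [B = 2·M−A = 2·(31/2, 14)−(19, 20)]
2. B_y = 8  [B = 2·M−A = 2·(31/2, 14)−(19, 20)]
   so B = (12, 8)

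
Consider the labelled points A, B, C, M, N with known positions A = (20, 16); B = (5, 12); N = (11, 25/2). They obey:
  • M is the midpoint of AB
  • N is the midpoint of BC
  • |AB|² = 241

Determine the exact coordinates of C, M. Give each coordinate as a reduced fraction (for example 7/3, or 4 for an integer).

C = (17, 13)
M = (25/2, 14)

1. M_x = 25/2  [2·M = A+B = (20, 16)+(5, 12)]
2. M_y = 14  [2·M = A+B = (20, 16)+(5, 12)]
   so M = (25/2, 14)
3. C_x = 17  [C = 2·N−B = 2·(11, 25/2)−(5, 12)]
4. C_y = 13  [C = 2·N−B = 2·(11, 25/2)−(5, 12)]
   so C = (17, 13)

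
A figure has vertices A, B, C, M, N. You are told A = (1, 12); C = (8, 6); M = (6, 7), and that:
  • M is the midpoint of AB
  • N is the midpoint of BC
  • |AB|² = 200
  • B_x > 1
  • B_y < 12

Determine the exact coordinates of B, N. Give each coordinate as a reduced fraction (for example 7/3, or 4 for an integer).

1. B_x = 11  [B = 2·M−A = 2·(6, 7)−(1, 12)]
2. B_y = 2  [B = 2·M−A = 2·(6, 7)−(1, 12)]
   so B = (11, 2)
3. N_x = 19/2  [2·N = B+C = (11, 2)+(8, 6)]
4. N_y = 4  [2·N = B+C = (11, 2)+(8, 6)]
   so N = (19/2, 4)

B = (11, 2)
N = (19/2, 4)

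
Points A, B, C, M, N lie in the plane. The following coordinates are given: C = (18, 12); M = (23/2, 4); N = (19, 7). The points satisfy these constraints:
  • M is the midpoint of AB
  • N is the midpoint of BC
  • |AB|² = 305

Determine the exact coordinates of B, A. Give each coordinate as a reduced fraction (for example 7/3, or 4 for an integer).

1. B_x = 20  [B = 2·N−C = 2·(19, 7)−(18, 12)]
2. B_y = 2  [B = 2·N−C = 2·(19, 7)−(18, 12)]
   so B = (20, 2)
3. A_x = 3  [A = 2·M−B = 2·(23/2, 4)−(20, 2)]
4. A_y = 6  [A = 2·M−B = 2·(23/2, 4)−(20, 2)]
   so A = (3, 6)

B = (20, 2)
A = (3, 6)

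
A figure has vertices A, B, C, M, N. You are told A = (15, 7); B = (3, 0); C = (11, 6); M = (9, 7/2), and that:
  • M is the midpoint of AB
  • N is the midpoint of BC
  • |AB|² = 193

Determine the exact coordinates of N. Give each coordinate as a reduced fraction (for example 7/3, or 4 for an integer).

N = (7, 3)

1. N_x = 7  [2·N = B+C = (3, 0)+(11, 6)]
2. N_y = 3  [2·N = B+C = (3, 0)+(11, 6)]
   so N = (7, 3)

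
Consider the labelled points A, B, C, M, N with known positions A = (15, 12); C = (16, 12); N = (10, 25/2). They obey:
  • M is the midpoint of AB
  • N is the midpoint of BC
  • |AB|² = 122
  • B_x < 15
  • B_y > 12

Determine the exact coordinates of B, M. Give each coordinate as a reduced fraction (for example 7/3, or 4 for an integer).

1. B_x = 4  [B = 2·N−C = 2·(10, 25/2)−(16, 12)]
2. B_y = 13  [B = 2·N−C = 2·(10, 25/2)−(16, 12)]
   so B = (4, 13)
3. M_x = 19/2  [2·M = A+B = (15, 12)+(4, 13)]
4. M_y = 25/2  [2·M = A+B = (15, 12)+(4, 13)]
   so M = (19/2, 25/2)

B = (4, 13)
M = (19/2, 25/2)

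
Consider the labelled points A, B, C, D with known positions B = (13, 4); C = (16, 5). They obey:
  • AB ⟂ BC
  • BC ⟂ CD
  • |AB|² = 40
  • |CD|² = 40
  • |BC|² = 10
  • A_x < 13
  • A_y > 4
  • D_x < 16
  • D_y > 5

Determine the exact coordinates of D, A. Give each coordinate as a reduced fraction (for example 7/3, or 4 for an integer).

1. D_x = 14  [[BC ⟂ CD ⇒ 3x+1y-53=0] ∩ [|D−(16, 5)|²=40]]
2. D_y = 11  [[BC ⟂ CD ⇒ 3x+1y-53=0] ∩ [|D−(16, 5)|²=40]]
   so D = (14, 11)
3. A_x = 11  [[AB ⟂ BC ⇒ -3x-1y+43=0] ∩ [|A−(13, 4)|²=40]]
4. A_y = 10  [[AB ⟂ BC ⇒ -3x-1y+43=0] ∩ [|A−(13, 4)|²=40]]
   so A = (11, 10)

D = (14, 11)
A = (11, 10)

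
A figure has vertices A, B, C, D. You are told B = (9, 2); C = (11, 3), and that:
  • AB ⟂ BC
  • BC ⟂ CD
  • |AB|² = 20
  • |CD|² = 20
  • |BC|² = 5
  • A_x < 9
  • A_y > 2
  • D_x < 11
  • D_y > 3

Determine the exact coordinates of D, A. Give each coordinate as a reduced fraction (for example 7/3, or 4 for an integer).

D = (9, 7)
A = (7, 6)

1. D_x = 9  [[BC ⟂ CD ⇒ 2x+1y-25=0] ∩ [|D−(11, 3)|²=20]]
2. D_y = 7  [[BC ⟂ CD ⇒ 2x+1y-25=0] ∩ [|D−(11, 3)|²=20]]
   so D = (9, 7)
3. A_x = 7  [[AB ⟂ BC ⇒ -2x-1y+20=0] ∩ [|A−(9, 2)|²=20]]
4. A_y = 6  [[AB ⟂ BC ⇒ -2x-1y+20=0] ∩ [|A−(9, 2)|²=20]]
   so A = (7, 6)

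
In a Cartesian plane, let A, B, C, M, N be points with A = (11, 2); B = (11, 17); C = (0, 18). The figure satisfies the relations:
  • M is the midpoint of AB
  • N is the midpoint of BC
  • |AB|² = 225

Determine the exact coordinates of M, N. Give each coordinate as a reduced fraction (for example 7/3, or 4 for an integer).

1. M_x = 11  [2·M = A+B = (11, 2)+(11, 17)]
2. M_y = 19/2  [2·M = A+B = (11, 2)+(11, 17)]
   so M = (11, 19/2)
3. N_x = 11/2  [2·N = B+C = (11, 17)+(0, 18)]
4. N_y = 35/2  [2·N = B+C = (11, 17)+(0, 18)]
   so N = (11/2, 35/2)

M = (11, 19/2)
N = (11/2, 35/2)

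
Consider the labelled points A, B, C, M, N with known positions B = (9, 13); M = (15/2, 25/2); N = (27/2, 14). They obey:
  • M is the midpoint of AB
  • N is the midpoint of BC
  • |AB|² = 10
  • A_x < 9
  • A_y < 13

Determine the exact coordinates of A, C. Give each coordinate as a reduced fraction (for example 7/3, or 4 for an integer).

1. A_x = 6  [A = 2·M−B = 2·(15/2, 25/2)−(9, 13)]
2. A_y = 12  [A = 2·M−B = 2·(15/2, 25/2)−(9, 13)]
   so A = (6, 12)
3. C_x = 18  [C = 2·N−B = 2·(27/2, 14)−(9, 13)]
4. C_y = 15  [C = 2·N−B = 2·(27/2, 14)−(9, 13)]
   so C = (18, 15)

A = (6, 12)
C = (18, 15)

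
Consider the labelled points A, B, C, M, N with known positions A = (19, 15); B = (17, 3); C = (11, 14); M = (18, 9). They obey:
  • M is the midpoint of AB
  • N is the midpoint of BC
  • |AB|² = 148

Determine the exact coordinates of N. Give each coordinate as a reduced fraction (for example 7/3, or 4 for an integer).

1. N_x = 14  [2·N = B+C = (17, 3)+(11, 14)]
2. N_y = 17/2  [2·N = B+C = (17, 3)+(11, 14)]
   so N = (14, 17/2)

N = (14, 17/2)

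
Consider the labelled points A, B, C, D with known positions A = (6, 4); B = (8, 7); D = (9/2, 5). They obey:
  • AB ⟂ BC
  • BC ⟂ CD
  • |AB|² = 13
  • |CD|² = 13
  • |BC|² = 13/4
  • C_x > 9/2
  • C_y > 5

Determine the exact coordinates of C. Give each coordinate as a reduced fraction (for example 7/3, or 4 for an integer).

1. C_x = 13/2  [[AB ⟂ BC ⇒ 2x+3y-37=0] ∩ [|C−(9/2, 5)|²=13]]
2. C_y = 8  [[AB ⟂ BC ⇒ 2x+3y-37=0] ∩ [|C−(9/2, 5)|²=13]]
   so C = (13/2, 8)

C = (13/2, 8)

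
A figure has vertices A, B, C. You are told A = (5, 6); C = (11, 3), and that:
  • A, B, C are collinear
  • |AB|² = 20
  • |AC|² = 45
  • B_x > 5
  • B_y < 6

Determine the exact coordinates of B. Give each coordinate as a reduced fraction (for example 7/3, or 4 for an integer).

B = (9, 4)

1. B_x = 9  [[A, B, C are collinear ⇒ -3x-6y+51=0] ∩ [|B−(5, 6)|²=20]]
2. B_y = 4  [[A, B, C are collinear ⇒ -3x-6y+51=0] ∩ [|B−(5, 6)|²=20]]
   so B = (9, 4)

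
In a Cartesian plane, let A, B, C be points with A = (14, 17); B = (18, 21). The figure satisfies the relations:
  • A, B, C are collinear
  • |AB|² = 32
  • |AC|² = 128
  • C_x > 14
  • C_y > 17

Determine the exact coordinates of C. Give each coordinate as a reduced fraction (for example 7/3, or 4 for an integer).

C = (22, 25)

1. C_x = 22  [[A, B, C are collinear ⇒ -4x+4y-12=0] ∩ [|C−(14, 17)|²=128]]
2. C_y = 25  [[A, B, C are collinear ⇒ -4x+4y-12=0] ∩ [|C−(14, 17)|²=128]]
   so C = (22, 25)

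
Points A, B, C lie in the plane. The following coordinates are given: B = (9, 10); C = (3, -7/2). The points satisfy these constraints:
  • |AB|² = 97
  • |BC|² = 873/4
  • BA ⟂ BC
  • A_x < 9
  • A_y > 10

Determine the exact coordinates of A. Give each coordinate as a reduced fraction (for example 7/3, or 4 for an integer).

1. A_x = 0  [[BA ⟂ BC ⇒ -6x-27/2y+189=0] ∩ [|A−(9, 10)|²=97]]
2. A_y = 14  [[BA ⟂ BC ⇒ -6x-27/2y+189=0] ∩ [|A−(9, 10)|²=97]]
   so A = (0, 14)

A = (0, 14)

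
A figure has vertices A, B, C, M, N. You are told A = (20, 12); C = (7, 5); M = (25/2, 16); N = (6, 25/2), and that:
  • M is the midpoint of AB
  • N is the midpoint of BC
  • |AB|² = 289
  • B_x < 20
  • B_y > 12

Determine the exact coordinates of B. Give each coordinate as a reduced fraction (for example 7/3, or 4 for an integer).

B = (5, 20)

1. B_x = 5  [B = 2·M−A = 2·(25/2, 16)−(20, 12)]
2. B_y = 20  [B = 2·M−A = 2·(25/2, 16)−(20, 12)]
   so B = (5, 20)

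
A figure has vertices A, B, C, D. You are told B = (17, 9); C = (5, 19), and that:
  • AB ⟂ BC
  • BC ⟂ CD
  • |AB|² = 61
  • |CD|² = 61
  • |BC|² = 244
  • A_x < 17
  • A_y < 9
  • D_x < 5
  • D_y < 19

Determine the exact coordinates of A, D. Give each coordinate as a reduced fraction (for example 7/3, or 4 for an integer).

1. A_x = 12  [[AB ⟂ BC ⇒ 12x-10y-114=0] ∩ [|A−(17, 9)|²=61]]
2. A_y = 3  [[AB ⟂ BC ⇒ 12x-10y-114=0] ∩ [|A−(17, 9)|²=61]]
   so A = (12, 3)
3. D_x = 0  [[BC ⟂ CD ⇒ -12x+10y-130=0] ∩ [|D−(5, 19)|²=61]]
4. D_y = 13  [[BC ⟂ CD ⇒ -12x+10y-130=0] ∩ [|D−(5, 19)|²=61]]
   so D = (0, 13)

A = (12, 3)
D = (0, 13)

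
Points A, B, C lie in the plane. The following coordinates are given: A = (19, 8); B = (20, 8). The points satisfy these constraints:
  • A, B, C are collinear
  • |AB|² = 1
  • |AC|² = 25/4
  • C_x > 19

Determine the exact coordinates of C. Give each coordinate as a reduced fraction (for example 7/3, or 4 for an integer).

1. C_x = 43/2  [[A, B, C are collinear ⇒ 1y-8=0] ∩ [|C−(19, 8)|²=25/4]]
2. C_y = 8  [[A, B, C are collinear ⇒ 1y-8=0] ∩ [|C−(19, 8)|²=25/4]]
   so C = (43/2, 8)

C = (43/2, 8)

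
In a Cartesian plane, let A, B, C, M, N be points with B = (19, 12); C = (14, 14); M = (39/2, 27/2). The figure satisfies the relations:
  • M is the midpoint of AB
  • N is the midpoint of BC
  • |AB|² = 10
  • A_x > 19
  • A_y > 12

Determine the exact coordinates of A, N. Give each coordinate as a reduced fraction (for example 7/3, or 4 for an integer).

A = (20, 15)
N = (33/2, 13)

1. A_x = 20  [A = 2·M−B = 2·(39/2, 27/2)−(19, 12)]
2. A_y = 15  [A = 2·M−B = 2·(39/2, 27/2)−(19, 12)]
   so A = (20, 15)
3. N_x = 33/2  [2·N = B+C = (19, 12)+(14, 14)]
4. N_y = 13  [2·N = B+C = (19, 12)+(14, 14)]
   so N = (33/2, 13)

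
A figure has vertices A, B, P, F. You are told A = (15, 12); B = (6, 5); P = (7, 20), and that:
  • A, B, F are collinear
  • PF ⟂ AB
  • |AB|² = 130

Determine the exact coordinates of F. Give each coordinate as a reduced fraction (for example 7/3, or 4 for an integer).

1. F_x = 903/65  [[A, B, F are collinear ⇒ 7x-9y+3=0] ∩ [PF ⟂ AB ⇒ -9x-7y+203=0]]
2. F_y = 724/65  [[A, B, F are collinear ⇒ 7x-9y+3=0] ∩ [PF ⟂ AB ⇒ -9x-7y+203=0]]
   so F = (903/65, 724/65)

F = (903/65, 724/65)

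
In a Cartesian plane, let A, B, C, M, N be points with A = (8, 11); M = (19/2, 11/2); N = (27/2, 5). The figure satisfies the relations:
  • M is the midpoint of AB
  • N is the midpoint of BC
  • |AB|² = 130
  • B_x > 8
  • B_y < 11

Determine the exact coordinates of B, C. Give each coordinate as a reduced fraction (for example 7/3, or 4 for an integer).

B = (11, 0)
C = (16, 10)

1. B_x = 11  [B = 2·M−A = 2·(19/2, 11/2)−(8, 11)]
2. B_y = 0  [B = 2·M−A = 2·(19/2, 11/2)−(8, 11)]
   so B = (11, 0)
3. C_x = 16  [C = 2·N−B = 2·(27/2, 5)−(11, 0)]
4. C_y = 10  [C = 2·N−B = 2·(27/2, 5)−(11, 0)]
   so C = (16, 10)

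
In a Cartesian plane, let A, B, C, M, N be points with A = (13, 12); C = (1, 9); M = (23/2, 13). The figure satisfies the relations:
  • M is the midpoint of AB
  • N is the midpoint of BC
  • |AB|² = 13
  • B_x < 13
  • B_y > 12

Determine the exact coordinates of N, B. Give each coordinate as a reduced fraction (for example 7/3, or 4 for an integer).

1. B_x = 10  [B = 2·M−A = 2·(23/2, 13)−(13, 12)]
2. B_y = 14  [B = 2·M−A = 2·(23/2, 13)−(13, 12)]
   so B = (10, 14)
3. N_x = 11/2  [2·N = B+C = (10, 14)+(1, 9)]
4. N_y = 23/2  [2·N = B+C = (10, 14)+(1, 9)]
   so N = (11/2, 23/2)

N = (11/2, 23/2)
B = (10, 14)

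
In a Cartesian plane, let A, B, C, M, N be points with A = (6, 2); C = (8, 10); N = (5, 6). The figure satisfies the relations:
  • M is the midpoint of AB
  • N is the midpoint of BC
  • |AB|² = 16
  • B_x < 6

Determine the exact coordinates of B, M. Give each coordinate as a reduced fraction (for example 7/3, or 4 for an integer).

B = (2, 2)
M = (4, 2)

1. B_x = 2  [B = 2·N−C = 2·(5, 6)−(8, 10)]
2. B_y = 2  [B = 2·N−C = 2·(5, 6)−(8, 10)]
   so B = (2, 2)
3. M_x = 4  [2·M = A+B = (6, 2)+(2, 2)]
4. M_y = 2  [2·M = A+B = (6, 2)+(2, 2)]
   so M = (4, 2)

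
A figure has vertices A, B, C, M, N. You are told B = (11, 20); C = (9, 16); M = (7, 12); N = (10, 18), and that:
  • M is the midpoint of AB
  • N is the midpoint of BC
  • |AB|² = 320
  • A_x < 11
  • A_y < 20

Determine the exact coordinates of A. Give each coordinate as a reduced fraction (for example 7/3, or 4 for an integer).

A = (3, 4)

1. A_x = 3  [A = 2·M−B = 2·(7, 12)−(11, 20)]
2. A_y = 4  [A = 2·M−B = 2·(7, 12)−(11, 20)]
   so A = (3, 4)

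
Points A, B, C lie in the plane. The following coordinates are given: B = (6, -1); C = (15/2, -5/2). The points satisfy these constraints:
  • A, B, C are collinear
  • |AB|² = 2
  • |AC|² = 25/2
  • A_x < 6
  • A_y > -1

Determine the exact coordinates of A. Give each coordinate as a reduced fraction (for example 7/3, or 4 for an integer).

1. A_x = 5  [[A, B, C are collinear ⇒ 3/2x+3/2y-15/2=0] ∩ [|A−(6, -1)|²=2]]
2. A_y = 0  [[A, B, C are collinear ⇒ 3/2x+3/2y-15/2=0] ∩ [|A−(6, -1)|²=2]]
   so A = (5, 0)

A = (5, 0)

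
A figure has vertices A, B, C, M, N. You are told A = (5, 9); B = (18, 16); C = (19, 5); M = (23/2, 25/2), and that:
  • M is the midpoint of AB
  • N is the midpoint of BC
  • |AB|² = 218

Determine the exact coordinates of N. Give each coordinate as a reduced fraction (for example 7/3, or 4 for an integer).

N = (37/2, 21/2)

1. N_x = 37/2  [2·N = B+C = (18, 16)+(19, 5)]
2. N_y = 21/2  [2·N = B+C = (18, 16)+(19, 5)]
   so N = (37/2, 21/2)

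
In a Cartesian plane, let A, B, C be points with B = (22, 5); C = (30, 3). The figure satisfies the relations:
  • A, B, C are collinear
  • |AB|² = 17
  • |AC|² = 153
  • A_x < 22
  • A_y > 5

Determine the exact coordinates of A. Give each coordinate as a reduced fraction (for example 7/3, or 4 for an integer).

A = (18, 6)

1. A_x = 18  [[A, B, C are collinear ⇒ 2x+8y-84=0] ∩ [|A−(22, 5)|²=17]]
2. A_y = 6  [[A, B, C are collinear ⇒ 2x+8y-84=0] ∩ [|A−(22, 5)|²=17]]
   so A = (18, 6)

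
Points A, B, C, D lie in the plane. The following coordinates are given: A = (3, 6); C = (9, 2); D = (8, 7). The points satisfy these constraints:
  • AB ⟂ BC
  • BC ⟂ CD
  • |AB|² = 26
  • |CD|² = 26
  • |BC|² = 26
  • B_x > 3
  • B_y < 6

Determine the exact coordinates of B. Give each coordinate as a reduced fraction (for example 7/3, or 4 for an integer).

1. B_x = 4  [[BC ⟂ CD ⇒ 1x-5y+1=0] ∩ [|B−(3, 6)|²=26]]
2. B_y = 1  [[BC ⟂ CD ⇒ 1x-5y+1=0] ∩ [|B−(3, 6)|²=26]]
   so B = (4, 1)

B = (4, 1)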